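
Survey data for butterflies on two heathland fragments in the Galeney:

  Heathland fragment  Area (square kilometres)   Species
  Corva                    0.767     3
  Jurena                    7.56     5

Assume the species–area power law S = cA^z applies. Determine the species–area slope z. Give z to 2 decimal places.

0.22

Taking logs: ln S = ln c + z ln A, so z = (ln S₂ − ln S₁)/(ln A₂ − ln A₁).
z = ln(5/3) / ln(7.56/0.767) = ln(1.667) / ln(9.857) = 0.5108 / 2.2881 = 0.2232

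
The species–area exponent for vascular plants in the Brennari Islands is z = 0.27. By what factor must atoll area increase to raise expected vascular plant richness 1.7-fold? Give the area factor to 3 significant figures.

7.14

(A₂/A₁)^0.27 = 1.7, so A₂/A₁ = 1.7^(1/0.27) = 1.7^3.704
ln(A₂/A₁) = ln 1.7 / 0.27 = 0.5306 / 0.27 = 1.9653
A₂/A₁ = e^1.9653 ≈ 7.137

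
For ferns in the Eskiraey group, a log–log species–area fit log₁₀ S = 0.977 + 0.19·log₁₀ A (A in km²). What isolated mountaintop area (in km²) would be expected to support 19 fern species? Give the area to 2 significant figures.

39 km²

19 = 9.484 × A^0.19  ⇒  A^0.19 = 19/9.484 = 2.003
ln A = ln(2.003) / 0.19 = 0.6948 / 0.19 = 3.6569
A = e^3.6569 ≈ 38.74 km²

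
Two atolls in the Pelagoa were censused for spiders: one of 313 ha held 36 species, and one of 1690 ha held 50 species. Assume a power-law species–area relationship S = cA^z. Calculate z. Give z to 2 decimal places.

Taking logs: ln S = ln c + z ln A, so z = (ln S₂ − ln S₁)/(ln A₂ − ln A₁).
z = ln(50/36) / ln(1690/313) = ln(1.389) / ln(5.399) = 0.3285 / 1.6863 = 0.1948

0.19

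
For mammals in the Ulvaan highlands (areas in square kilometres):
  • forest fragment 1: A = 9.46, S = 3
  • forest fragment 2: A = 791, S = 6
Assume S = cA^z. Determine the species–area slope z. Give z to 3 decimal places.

0.157

Taking logs: ln S = ln c + z ln A, so z = (ln S₂ − ln S₁)/(ln A₂ − ln A₁).
z = ln(6/3) / ln(791/9.46) = ln(2) / ln(83.62) = 0.6931 / 4.4262 = 0.1566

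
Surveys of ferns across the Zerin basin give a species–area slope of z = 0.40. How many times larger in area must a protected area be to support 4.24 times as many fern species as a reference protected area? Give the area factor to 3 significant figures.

(A₂/A₁)^0.4 = 4.24, so A₂/A₁ = 4.24^(1/0.4) = 4.24^2.5
ln(A₂/A₁) = ln 4.24 / 0.4 = 1.4446 / 0.4 = 3.6114
A₂/A₁ = e^3.6114 ≈ 37.02

37.0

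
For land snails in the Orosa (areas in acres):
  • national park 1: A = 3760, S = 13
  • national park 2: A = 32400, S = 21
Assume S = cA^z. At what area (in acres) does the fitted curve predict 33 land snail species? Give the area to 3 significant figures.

z = ln(21/13) / ln(32400/3760) = 0.4796 / 2.1537 = 0.2227
c = 13 / 3760^0.2227 = 13 / 6.253 = 2.079
A = (33/2.079)^(1/0.2227) ⇒ ln A = ln(15.87)/0.2227 = 12.4158
A = e^12.4158 ≈ 246658 acres

247000 acres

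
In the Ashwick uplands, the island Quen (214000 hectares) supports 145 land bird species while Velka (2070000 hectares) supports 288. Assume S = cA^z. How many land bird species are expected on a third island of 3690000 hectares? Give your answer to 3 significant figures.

343

z = ln(288/145) / ln(2070000/214000) = 0.6862 / 2.2693 = 0.3024
c = 145 / 214000^0.3024 = 145 / 40.91 = 3.544
S₃ = 3.544 × 3690000^0.3024 = 3.544 × 96.79 ≈ 343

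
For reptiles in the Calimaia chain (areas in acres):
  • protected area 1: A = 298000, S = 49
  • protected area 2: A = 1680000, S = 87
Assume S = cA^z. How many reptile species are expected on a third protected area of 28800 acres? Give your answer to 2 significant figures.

z = ln(87/49) / ln(1680000/298000) = 0.5741 / 1.7295 = 0.3319
c = 49 / 298000^0.3319 = 49 / 65.64 = 0.7465
S₃ = 0.7465 × 28800^0.3319 = 0.7465 × 30.22 ≈ 22.56

23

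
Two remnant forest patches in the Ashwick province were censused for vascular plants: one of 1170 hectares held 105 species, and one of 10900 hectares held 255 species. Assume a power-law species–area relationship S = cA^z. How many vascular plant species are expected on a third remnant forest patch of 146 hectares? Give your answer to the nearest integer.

z = ln(255/105) / ln(10900/1170) = 0.8873 / 2.2318 = 0.3976
c = 105 / 1170^0.3976 = 105 / 16.59 = 6.329
S₃ = 6.329 × 146^0.3976 = 6.329 × 7.253 ≈ 45.9

46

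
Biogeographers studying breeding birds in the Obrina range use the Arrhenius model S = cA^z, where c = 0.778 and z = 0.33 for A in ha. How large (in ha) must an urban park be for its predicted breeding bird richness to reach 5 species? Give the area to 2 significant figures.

280 ha

5 = 0.778 × A^0.33  ⇒  A^0.33 = 5/0.778 = 6.427
ln A = ln(6.427) / 0.33 = 1.8605 / 0.33 = 5.6378
A = e^5.6378 ≈ 280.8 ha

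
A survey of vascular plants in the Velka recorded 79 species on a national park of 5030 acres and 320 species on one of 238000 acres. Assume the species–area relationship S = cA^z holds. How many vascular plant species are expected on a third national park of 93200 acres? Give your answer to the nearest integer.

228

z = ln(320/79) / ln(238000/5030) = 1.3989 / 3.8569 = 0.3627
c = 79 / 5030^0.3627 = 79 / 22.01 = 3.59
S₃ = 3.59 × 93200^0.3627 = 3.59 × 63.45 ≈ 227.8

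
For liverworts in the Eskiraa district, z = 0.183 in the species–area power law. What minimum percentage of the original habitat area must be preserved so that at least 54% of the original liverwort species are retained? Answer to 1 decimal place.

Need (A_new/A_old)^0.183 = 0.54, so A_new/A_old = 0.54^(1/0.183) = 0.54^5.464
ln(A_new/A_old) = ln 0.54 / 0.183 = -0.6162 / 0.183 = -3.3671
A_new/A_old = e^-3.3671 ≈ 0.03449

3.4%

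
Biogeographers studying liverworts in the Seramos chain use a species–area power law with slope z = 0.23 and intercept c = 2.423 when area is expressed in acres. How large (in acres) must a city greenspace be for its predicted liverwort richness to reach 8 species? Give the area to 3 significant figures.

8 = 2.423 × A^0.23  ⇒  A^0.23 = 8/2.423 = 3.302
ln A = ln(3.302) / 0.23 = 1.1944 / 0.23 = 5.1932
A = e^5.1932 ≈ 180 acres

180 acres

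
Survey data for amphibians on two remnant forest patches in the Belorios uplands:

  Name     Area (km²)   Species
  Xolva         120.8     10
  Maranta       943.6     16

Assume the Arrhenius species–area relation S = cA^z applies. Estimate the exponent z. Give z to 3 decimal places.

0.229

Taking logs: ln S = ln c + z ln A, so z = (ln S₂ − ln S₁)/(ln A₂ − ln A₁).
z = ln(16/10) / ln(943.6/120.8) = ln(1.6) / ln(7.811) = 0.4700 / 2.0556 = 0.2286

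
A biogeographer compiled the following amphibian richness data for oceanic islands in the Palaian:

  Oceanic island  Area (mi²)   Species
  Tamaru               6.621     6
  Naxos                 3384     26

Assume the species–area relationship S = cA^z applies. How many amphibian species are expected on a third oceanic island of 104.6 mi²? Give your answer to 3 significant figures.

11.5

z = ln(26/6) / ln(3384/6.621) = 1.4663 / 6.2366 = 0.2351
c = 6 / 6.621^0.2351 = 6 / 1.56 = 3.847
S₃ = 3.847 × 104.6^0.2351 = 3.847 × 2.984 ≈ 11.48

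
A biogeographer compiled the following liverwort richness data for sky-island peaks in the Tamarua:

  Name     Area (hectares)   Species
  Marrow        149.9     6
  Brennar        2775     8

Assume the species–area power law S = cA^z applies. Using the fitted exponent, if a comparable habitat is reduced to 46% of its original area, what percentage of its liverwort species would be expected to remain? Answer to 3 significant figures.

z = ln(8/6) / ln(2775/149.9) = 0.2877 / 2.9184 = 0.0986
S_new/S_old = (A_new/A_old)^z = 0.46^0.0986 = exp(0.0986 × -0.7765) = 0.9263

92.6%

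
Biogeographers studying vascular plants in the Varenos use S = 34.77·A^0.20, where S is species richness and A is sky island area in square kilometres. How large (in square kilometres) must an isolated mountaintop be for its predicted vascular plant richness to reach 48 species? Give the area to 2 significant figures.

48 = 34.77 × A^0.2  ⇒  A^0.2 = 48/34.77 = 1.381
ln A = ln(1.381) / 0.2 = 0.3224 / 0.2 = 1.6122
A = e^1.6122 ≈ 5.014 square kilometres

5.0 square kilometres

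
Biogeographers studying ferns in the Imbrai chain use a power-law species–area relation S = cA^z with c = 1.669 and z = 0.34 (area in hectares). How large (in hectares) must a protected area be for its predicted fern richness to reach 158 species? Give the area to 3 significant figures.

158 = 1.669 × A^0.34  ⇒  A^0.34 = 158/1.669 = 94.67
ln A = ln(94.67) / 0.34 = 4.5504 / 0.34 = 13.3834
A = e^13.3834 ≈ 649165 hectares

649000 hectares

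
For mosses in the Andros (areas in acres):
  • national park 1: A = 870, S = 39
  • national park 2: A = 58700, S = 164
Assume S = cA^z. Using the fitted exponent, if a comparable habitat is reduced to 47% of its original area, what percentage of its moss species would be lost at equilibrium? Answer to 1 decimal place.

22.7%

z = ln(164/39) / ln(58700/870) = 1.4363 / 4.2117 = 0.3410
S_new/S_old = (A_new/A_old)^z = 0.47^0.3410 = exp(0.3410 × -0.7550) = 0.773
Fraction lost = 1 − 0.773 = 0.227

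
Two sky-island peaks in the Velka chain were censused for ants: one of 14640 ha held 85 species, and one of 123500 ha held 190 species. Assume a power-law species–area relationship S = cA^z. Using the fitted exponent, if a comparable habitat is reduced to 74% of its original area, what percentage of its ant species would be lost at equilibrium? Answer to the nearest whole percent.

z = ln(190/85) / ln(123500/14640) = 0.8044 / 2.1325 = 0.3772
S_new/S_old = (A_new/A_old)^z = 0.74^0.3772 = exp(0.3772 × -0.3011) = 0.8926
Fraction lost = 1 − 0.8926 = 0.1074

11%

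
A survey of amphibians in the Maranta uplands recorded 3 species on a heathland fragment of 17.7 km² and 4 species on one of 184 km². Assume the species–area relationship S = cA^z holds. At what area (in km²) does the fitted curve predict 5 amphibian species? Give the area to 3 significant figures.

1130 km²

z = ln(4/3) / ln(184/17.7) = 0.2877 / 2.3414 = 0.1229
c = 3 / 17.7^0.1229 = 3 / 1.423 = 2.108
A = (5/2.108)^(1/0.1229) ⇒ ln A = ln(2.372)/0.1229 = 7.0310
A = e^7.0310 ≈ 1131 km²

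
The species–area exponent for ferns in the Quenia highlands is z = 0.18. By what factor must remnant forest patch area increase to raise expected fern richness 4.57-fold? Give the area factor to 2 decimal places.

4636.62

(A₂/A₁)^0.18 = 4.57, so A₂/A₁ = 4.57^(1/0.18) = 4.57^5.556
ln(A₂/A₁) = ln 4.57 / 0.18 = 1.5195 / 0.18 = 8.4417
A₂/A₁ = e^8.4417 ≈ 4637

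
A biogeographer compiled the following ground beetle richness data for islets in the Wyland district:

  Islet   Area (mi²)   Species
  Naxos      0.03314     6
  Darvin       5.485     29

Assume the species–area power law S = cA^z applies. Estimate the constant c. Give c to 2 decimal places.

z = ln(S₂/S₁) / ln(A₂/A₁) = ln(29/6) / ln(5.485/0.03314) = 1.5755 / 5.1090 = 0.3084
c = S₁ / A₁^z = 6 / 0.03314^0.3084 = 6 / 0.3497 = 17.16

17.16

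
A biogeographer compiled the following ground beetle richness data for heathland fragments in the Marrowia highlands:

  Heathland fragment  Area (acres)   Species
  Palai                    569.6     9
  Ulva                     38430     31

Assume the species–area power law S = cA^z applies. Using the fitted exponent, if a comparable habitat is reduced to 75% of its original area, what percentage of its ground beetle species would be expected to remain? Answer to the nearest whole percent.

92%

z = ln(31/9) / ln(38430/569.6) = 1.2368 / 4.2117 = 0.2937
S_new/S_old = (A_new/A_old)^z = 0.75^0.2937 = exp(0.2937 × -0.2877) = 0.919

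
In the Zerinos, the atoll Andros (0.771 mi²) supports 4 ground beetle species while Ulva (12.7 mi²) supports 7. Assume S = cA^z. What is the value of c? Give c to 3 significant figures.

4.21

z = ln(S₂/S₁) / ln(A₂/A₁) = ln(7/4) / ln(12.7/0.771) = 0.5596 / 2.8017 = 0.1997
c = S₁ / A₁^z = 4 / 0.771^0.1997 = 4 / 0.9494 = 4.213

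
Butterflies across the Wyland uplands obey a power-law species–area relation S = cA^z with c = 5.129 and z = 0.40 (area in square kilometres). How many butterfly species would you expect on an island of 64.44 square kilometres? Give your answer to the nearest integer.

27 species

S = 5.129 × 64.44^0.4
ln S = ln 5.129 + 0.4 × ln 64.44 = 1.6349 + 0.4 × 4.1657 = 3.3012
S = e^3.3012 ≈ 27.15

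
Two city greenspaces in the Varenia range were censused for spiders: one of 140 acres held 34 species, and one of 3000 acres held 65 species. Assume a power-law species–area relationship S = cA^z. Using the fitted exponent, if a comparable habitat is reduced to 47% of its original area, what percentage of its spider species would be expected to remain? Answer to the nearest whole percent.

z = ln(65/34) / ln(3000/140) = 0.6480 / 3.0647 = 0.2114
S_new/S_old = (A_new/A_old)^z = 0.47^0.2114 = exp(0.2114 × -0.7550) = 0.8524

85%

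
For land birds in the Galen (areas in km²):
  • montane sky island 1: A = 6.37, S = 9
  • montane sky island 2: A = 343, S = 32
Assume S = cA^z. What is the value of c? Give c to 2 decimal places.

z = ln(S₂/S₁) / ln(A₂/A₁) = ln(32/9) / ln(343/6.37) = 1.2685 / 3.9861 = 0.3182
c = S₁ / A₁^z = 9 / 6.37^0.3182 = 9 / 1.803 = 4.993

4.99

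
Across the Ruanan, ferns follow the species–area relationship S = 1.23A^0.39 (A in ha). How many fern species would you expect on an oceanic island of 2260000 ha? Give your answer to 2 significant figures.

370

S = 1.23 × 2260000^0.39
ln S = ln 1.23 + 0.39 × ln 2260000 = 0.2070 + 0.39 × 14.6309 = 5.9131
S = e^5.9131 ≈ 369.8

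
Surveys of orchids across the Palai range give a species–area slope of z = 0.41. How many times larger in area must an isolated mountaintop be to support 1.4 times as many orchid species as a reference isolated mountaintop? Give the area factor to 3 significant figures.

2.27

(A₂/A₁)^0.41 = 1.4, so A₂/A₁ = 1.4^(1/0.41) = 1.4^2.439
ln(A₂/A₁) = ln 1.4 / 0.41 = 0.3365 / 0.41 = 0.8207
A₂/A₁ = e^0.8207 ≈ 2.272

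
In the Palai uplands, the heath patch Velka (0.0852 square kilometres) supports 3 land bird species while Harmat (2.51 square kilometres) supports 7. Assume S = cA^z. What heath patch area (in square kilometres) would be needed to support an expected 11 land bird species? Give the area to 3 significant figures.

z = ln(7/3) / ln(2.51/0.0852) = 0.8473 / 3.3830 = 0.2505
c = 3 / 0.0852^0.2505 = 3 / 0.5397 = 5.559
A = (11/5.559)^(1/0.2505) ⇒ ln A = ln(1.979)/0.2505 = 2.7249
A = e^2.7249 ≈ 15.26 square kilometres

15.3 square kilometres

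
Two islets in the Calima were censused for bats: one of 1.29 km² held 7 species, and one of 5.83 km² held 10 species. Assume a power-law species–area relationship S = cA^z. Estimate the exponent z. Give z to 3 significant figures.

0.236

Taking logs: ln S = ln c + z ln A, so z = (ln S₂ − ln S₁)/(ln A₂ − ln A₁).
z = ln(10/7) / ln(5.83/1.29) = ln(1.429) / ln(4.519) = 0.3567 / 1.5084 = 0.2365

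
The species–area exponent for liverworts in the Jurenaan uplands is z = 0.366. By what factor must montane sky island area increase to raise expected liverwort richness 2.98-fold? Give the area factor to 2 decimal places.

(A₂/A₁)^0.366 = 2.98, so A₂/A₁ = 2.98^(1/0.366) = 2.98^2.732
ln(A₂/A₁) = ln 2.98 / 0.366 = 1.0919 / 0.366 = 2.9834
A₂/A₁ = e^2.9834 ≈ 19.75

19.75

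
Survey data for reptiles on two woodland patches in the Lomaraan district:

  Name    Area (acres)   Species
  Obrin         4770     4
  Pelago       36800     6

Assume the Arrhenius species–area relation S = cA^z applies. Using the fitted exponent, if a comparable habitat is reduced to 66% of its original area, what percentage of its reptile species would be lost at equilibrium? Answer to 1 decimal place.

z = ln(6/4) / ln(36800/4770) = 0.4055 / 2.0432 = 0.1985
S_new/S_old = (A_new/A_old)^z = 0.66^0.1985 = exp(0.1985 × -0.4155) = 0.9208
Fraction lost = 1 − 0.9208 = 0.07915

7.9%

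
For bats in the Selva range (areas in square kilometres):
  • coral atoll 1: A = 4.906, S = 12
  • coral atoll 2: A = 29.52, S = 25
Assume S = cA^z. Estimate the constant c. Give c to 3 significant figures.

6.26

z = ln(S₂/S₁) / ln(A₂/A₁) = ln(25/12) / ln(29.52/4.906) = 0.7340 / 1.7946 = 0.4090
c = S₁ / A₁^z = 12 / 4.906^0.4090 = 12 / 1.916 = 6.262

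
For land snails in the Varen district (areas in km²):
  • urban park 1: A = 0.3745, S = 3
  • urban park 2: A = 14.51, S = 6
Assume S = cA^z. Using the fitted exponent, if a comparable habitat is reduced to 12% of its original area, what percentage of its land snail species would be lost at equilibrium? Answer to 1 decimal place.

z = ln(6/3) / ln(14.51/0.3745) = 0.6931 / 3.6570 = 0.1895
S_new/S_old = (A_new/A_old)^z = 0.12^0.1895 = exp(0.1895 × -2.1203) = 0.6691
Fraction lost = 1 − 0.6691 = 0.3309

33.1%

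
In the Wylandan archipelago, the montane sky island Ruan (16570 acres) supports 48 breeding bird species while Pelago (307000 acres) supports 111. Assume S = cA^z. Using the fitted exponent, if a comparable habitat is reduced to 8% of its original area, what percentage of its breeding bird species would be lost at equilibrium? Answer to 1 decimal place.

51.6%

z = ln(111/48) / ln(307000/16570) = 0.8383 / 2.9193 = 0.2872
S_new/S_old = (A_new/A_old)^z = 0.08^0.2872 = exp(0.2872 × -2.5257) = 0.4842
Fraction lost = 1 − 0.4842 = 0.5158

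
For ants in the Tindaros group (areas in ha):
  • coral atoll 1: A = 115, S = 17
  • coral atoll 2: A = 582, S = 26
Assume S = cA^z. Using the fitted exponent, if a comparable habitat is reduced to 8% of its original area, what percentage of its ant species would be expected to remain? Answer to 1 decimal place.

z = ln(26/17) / ln(582/115) = 0.4249 / 1.6215 = 0.2620
S_new/S_old = (A_new/A_old)^z = 0.08^0.2620 = exp(0.2620 × -2.5257) = 0.5159

51.6%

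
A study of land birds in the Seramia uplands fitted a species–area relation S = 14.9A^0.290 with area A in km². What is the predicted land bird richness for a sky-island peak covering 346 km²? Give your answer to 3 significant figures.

S = 14.9 × 346^0.29
ln S = ln 14.9 + 0.29 × ln 346 = 2.7014 + 0.29 × 5.8464 = 4.3968
S = e^4.3968 ≈ 81.19

81.2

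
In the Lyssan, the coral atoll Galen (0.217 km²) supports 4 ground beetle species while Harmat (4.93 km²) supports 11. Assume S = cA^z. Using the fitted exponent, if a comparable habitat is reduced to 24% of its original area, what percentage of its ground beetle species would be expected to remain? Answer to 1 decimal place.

z = ln(11/4) / ln(4.93/0.217) = 1.0116 / 3.1232 = 0.3239
S_new/S_old = (A_new/A_old)^z = 0.24^0.3239 = exp(0.3239 × -1.4271) = 0.6299

63.0%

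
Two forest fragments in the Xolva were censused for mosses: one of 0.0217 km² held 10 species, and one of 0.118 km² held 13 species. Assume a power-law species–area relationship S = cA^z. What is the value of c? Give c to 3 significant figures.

18.1

z = ln(S₂/S₁) / ln(A₂/A₁) = ln(13/10) / ln(0.118/0.0217) = 0.2624 / 1.6934 = 0.1549
c = S₁ / A₁^z = 10 / 0.0217^0.1549 = 10 / 0.5524 = 18.1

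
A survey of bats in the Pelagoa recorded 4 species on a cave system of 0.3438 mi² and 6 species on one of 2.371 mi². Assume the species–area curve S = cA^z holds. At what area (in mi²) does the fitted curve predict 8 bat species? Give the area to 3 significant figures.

z = ln(6/4) / ln(2.371/0.3438) = 0.4055 / 1.9310 = 0.2100
c = 4 / 0.3438^0.2100 = 4 / 0.7992 = 5.005
A = (8/5.005)^(1/0.2100) ⇒ ln A = ln(1.598)/0.2100 = 2.2334
A = e^2.2334 ≈ 9.331 mi²

9.33 mi²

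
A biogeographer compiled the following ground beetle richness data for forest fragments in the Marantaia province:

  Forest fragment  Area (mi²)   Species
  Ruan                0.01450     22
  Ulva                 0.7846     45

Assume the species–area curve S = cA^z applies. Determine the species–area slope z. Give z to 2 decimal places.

Taking logs: ln S = ln c + z ln A, so z = (ln S₂ − ln S₁)/(ln A₂ − ln A₁).
z = ln(45/22) / ln(0.7846/0.0145) = ln(2.045) / ln(54.11) = 0.7156 / 3.9910 = 0.1793

0.18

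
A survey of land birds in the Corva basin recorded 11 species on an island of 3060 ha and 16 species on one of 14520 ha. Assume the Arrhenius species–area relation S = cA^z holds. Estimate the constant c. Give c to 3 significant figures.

1.59

z = ln(S₂/S₁) / ln(A₂/A₁) = ln(16/11) / ln(14520/3060) = 0.3747 / 1.5571 = 0.2406
c = S₁ / A₁^z = 11 / 3060^0.2406 = 11 / 6.899 = 1.594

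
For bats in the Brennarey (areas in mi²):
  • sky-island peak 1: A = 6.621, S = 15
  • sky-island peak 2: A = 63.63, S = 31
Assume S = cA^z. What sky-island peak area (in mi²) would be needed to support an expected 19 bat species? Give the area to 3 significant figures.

z = ln(31/15) / ln(63.63/6.621) = 0.7259 / 2.2628 = 0.3208
c = 15 / 6.621^0.3208 = 15 / 1.834 = 8.18
A = (19/8.18)^(1/0.3208) ⇒ ln A = ln(2.323)/0.3208 = 2.6271
A = e^2.6271 ≈ 13.83 mi²

13.8 mi²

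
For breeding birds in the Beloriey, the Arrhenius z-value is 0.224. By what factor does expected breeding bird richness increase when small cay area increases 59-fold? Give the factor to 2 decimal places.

S₂/S₁ = (A₂/A₁)^z = 59^0.224
ln(S₂/S₁) = 0.224 × ln 59 = 0.224 × 4.0775 = 0.9134
S₂/S₁ = e^0.9134 ≈ 2.493

2.49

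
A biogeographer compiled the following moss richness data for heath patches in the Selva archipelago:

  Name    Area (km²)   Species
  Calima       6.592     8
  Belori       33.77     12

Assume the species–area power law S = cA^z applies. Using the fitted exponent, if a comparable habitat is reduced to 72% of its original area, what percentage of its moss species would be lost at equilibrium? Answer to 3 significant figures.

z = ln(12/8) / ln(33.77/6.592) = 0.4055 / 1.6337 = 0.2482
S_new/S_old = (A_new/A_old)^z = 0.72^0.2482 = exp(0.2482 × -0.3285) = 0.9217
Fraction lost = 1 − 0.9217 = 0.07829

7.83%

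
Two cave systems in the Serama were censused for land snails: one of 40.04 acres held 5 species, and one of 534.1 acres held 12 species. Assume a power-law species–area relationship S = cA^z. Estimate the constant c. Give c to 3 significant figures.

z = ln(S₂/S₁) / ln(A₂/A₁) = ln(12/5) / ln(534.1/40.04) = 0.8755 / 2.5907 = 0.3379
c = S₁ / A₁^z = 5 / 40.04^0.3379 = 5 / 3.48 = 1.437

1.44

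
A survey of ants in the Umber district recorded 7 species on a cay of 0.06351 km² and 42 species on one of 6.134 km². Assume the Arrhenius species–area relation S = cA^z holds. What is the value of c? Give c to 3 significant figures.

20.6

z = ln(S₂/S₁) / ln(A₂/A₁) = ln(42/7) / ln(6.134/0.06351) = 1.7918 / 4.5704 = 0.3920
c = S₁ / A₁^z = 7 / 0.06351^0.3920 = 7 / 0.3394 = 20.63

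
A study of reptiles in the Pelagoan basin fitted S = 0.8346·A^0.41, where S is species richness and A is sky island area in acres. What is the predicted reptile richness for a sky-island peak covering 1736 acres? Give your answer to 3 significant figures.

17.8

S = 0.8346 × 1736^0.41 = 0.8346 × 21.29 ≈ 17.77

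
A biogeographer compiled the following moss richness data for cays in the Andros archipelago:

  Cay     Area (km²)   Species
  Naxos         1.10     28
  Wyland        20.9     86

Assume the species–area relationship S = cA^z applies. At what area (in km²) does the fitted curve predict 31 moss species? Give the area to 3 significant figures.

z = ln(86/28) / ln(20.9/1.1) = 1.1221 / 2.9444 = 0.3811
c = 28 / 1.1^0.3811 = 28 / 1.037 = 27
A = (31/27)^(1/0.3811) ⇒ ln A = ln(1.148)/0.3811 = 0.3624
A = e^0.3624 ≈ 1.437 km²

1.44 km²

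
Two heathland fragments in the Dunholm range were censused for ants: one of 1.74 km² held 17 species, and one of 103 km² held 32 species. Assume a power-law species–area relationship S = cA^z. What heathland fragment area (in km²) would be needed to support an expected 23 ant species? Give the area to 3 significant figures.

z = ln(32/17) / ln(103/1.74) = 0.6325 / 4.0808 = 0.1550
c = 17 / 1.74^0.1550 = 17 / 1.09 = 15.6
A = (23/15.6)^(1/0.1550) ⇒ ln A = ln(1.474)/0.1550 = 2.5041
A = e^2.5041 ≈ 12.23 km²

12.2 km²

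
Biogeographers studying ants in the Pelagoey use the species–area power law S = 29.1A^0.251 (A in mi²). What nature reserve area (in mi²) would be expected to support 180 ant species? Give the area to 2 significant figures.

180 = 29.1 × A^0.251  ⇒  A^0.251 = 180/29.1 = 6.186
ln A = ln(6.186) / 0.251 = 1.8222 / 0.251 = 7.2598
A = e^7.2598 ≈ 1422 mi²

1400 mi²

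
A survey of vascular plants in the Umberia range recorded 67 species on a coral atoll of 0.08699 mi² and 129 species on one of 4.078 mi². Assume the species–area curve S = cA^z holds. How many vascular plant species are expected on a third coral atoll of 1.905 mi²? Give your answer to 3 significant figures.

113

z = ln(129/67) / ln(4.078/0.08699) = 0.6551 / 3.8476 = 0.1703
c = 67 / 0.08699^0.1703 = 67 / 0.6598 = 101.5
S₃ = 101.5 × 1.905^0.1703 = 101.5 × 1.116 ≈ 113.3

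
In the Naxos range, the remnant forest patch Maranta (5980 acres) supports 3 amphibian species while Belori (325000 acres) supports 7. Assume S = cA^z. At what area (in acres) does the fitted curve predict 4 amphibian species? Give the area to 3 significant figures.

23200 acres

z = ln(7/3) / ln(325000/5980) = 0.8473 / 3.9954 = 0.2121
c = 3 / 5980^0.2121 = 3 / 6.323 = 0.4745
A = (4/0.4745)^(1/0.2121) ⇒ ln A = ln(8.431)/0.2121 = 10.0527
A = e^10.0527 ≈ 23219 acres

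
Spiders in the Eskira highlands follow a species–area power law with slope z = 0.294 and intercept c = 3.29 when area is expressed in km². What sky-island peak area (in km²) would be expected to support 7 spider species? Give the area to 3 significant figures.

13.0 km²

7 = 3.29 × A^0.294  ⇒  A^0.294 = 7/3.29 = 2.128
ln A = ln(2.128) / 0.294 = 0.7550 / 0.294 = 2.5681
A = e^2.5681 ≈ 13.04 km²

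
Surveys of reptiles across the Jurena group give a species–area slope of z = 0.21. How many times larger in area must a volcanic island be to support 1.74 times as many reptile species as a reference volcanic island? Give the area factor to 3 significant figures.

14.0

(A₂/A₁)^0.21 = 1.74, so A₂/A₁ = 1.74^(1/0.21) = 1.74^4.762
ln(A₂/A₁) = ln 1.74 / 0.21 = 0.5539 / 0.21 = 2.6375
A₂/A₁ = e^2.6375 ≈ 13.98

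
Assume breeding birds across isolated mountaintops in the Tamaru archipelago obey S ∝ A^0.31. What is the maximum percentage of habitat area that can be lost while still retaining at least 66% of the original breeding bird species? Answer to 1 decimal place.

73.8%

Need (A_new/A_old)^0.31 = 0.66, so A_new/A_old = 0.66^(1/0.31) = 0.66^3.226
ln(A_new/A_old) = ln 0.66 / 0.31 = -0.4155 / 0.31 = -1.3404
A_new/A_old = e^-1.3404 ≈ 0.2617
Fraction that can be lost = 1 − 0.2617 = 0.7383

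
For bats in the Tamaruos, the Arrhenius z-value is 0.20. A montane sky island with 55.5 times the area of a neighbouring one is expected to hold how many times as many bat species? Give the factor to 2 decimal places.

S₂/S₁ = (A₂/A₁)^z = 55.5^0.2
ln(S₂/S₁) = 0.2 × ln 55.5 = 0.2 × 4.0164 = 0.8033
S₂/S₁ = e^0.8033 ≈ 2.233

2.23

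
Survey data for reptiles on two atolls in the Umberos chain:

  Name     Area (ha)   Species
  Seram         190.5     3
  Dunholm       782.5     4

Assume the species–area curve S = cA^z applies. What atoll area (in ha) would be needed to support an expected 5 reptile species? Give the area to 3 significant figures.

z = ln(4/3) / ln(782.5/190.5) = 0.2877 / 1.4128 = 0.2036
c = 3 / 190.5^0.2036 = 3 / 2.912 = 1.03
A = (5/1.03)^(1/0.2036) ⇒ ln A = ln(4.854)/0.2036 = 7.7584
A = e^7.7584 ≈ 2341 ha

2340 ha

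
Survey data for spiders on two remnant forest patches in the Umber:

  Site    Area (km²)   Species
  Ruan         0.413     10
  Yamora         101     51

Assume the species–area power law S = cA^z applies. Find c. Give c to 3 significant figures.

13.0

z = ln(S₂/S₁) / ln(A₂/A₁) = ln(51/10) / ln(101/0.413) = 1.6292 / 5.4994 = 0.2963
c = S₁ / A₁^z = 10 / 0.413^0.2963 = 10 / 0.7695 = 13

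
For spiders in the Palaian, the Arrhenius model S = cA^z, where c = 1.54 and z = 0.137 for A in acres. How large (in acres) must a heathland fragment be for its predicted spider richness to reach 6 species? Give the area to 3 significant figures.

20500 acres

6 = 1.54 × A^0.137  ⇒  A^0.137 = 6/1.54 = 3.896
ln A = ln(3.896) / 0.137 = 1.3600 / 0.137 = 9.9268
A = e^9.9268 ≈ 20473 acres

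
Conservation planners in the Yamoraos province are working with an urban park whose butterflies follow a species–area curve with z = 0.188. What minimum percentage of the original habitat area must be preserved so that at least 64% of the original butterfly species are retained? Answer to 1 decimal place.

Need (A_new/A_old)^0.188 = 0.64, so A_new/A_old = 0.64^(1/0.188) = 0.64^5.319
ln(A_new/A_old) = ln 0.64 / 0.188 = -0.4463 / 0.188 = -2.3739
A_new/A_old = e^-2.3739 ≈ 0.09312

9.3%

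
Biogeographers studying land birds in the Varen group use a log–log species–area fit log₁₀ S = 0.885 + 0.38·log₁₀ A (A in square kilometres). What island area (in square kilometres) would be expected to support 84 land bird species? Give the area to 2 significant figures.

540 square kilometres

84 = 7.674 × A^0.38  ⇒  A^0.38 = 84/7.674 = 10.95
ln A = ln(10.95) / 0.38 = 2.3930 / 0.38 = 6.2974
A = e^6.2974 ≈ 543.2 square kilometres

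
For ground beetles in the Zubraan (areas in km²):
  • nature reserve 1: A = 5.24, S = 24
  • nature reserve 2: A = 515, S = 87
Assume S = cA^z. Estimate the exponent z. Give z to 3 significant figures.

0.281

Taking logs: ln S = ln c + z ln A, so z = (ln S₂ − ln S₁)/(ln A₂ − ln A₁).
z = ln(87/24) / ln(515/5.24) = ln(3.625) / ln(98.28) = 1.2879 / 4.5878 = 0.2807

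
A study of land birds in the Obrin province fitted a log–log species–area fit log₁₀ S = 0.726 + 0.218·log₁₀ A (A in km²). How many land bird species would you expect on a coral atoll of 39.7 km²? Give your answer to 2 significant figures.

S = 5.321 × 39.7^0.218 = 5.321 × 2.231 ≈ 11.87

12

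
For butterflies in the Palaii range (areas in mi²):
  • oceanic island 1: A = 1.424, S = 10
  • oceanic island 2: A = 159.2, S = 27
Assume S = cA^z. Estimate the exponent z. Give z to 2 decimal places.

Taking logs: ln S = ln c + z ln A, so z = (ln S₂ − ln S₁)/(ln A₂ − ln A₁).
z = ln(27/10) / ln(159.2/1.424) = ln(2.7) / ln(111.8) = 0.9933 / 4.7167 = 0.2106

0.21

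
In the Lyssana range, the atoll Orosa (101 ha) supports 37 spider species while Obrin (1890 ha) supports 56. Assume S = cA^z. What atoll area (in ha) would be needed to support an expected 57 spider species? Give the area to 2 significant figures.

2100 ha

z = ln(56/37) / ln(1890/101) = 0.4144 / 2.9292 = 0.1415
c = 37 / 101^0.1415 = 37 / 1.921 = 19.26
A = (57/19.26)^(1/0.1415) ⇒ ln A = ln(2.96)/0.1415 = 7.6694
A = e^7.6694 ≈ 2142 ha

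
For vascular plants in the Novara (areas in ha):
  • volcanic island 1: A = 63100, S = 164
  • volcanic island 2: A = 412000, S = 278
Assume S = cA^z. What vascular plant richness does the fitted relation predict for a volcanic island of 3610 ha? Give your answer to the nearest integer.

73

z = ln(278/164) / ln(412000/63100) = 0.5278 / 1.8763 = 0.2813
c = 164 / 63100^0.2813 = 164 / 22.39 = 7.324
S₃ = 7.324 × 3610^0.2813 = 7.324 × 10.01 ≈ 73.34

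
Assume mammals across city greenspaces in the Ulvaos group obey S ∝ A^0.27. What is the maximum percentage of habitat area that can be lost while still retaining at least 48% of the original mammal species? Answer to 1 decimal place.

93.4%

Need (A_new/A_old)^0.27 = 0.48, so A_new/A_old = 0.48^(1/0.27) = 0.48^3.704
ln(A_new/A_old) = ln 0.48 / 0.27 = -0.7340 / 0.27 = -2.7184
A_new/A_old = e^-2.7184 ≈ 0.06598
Fraction that can be lost = 1 − 0.06598 = 0.934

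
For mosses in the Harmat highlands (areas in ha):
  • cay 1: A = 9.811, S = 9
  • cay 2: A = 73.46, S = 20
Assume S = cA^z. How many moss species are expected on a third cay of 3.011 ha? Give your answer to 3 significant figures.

z = ln(20/9) / ln(73.46/9.811) = 0.7985 / 2.0132 = 0.3966
c = 9 / 9.811^0.3966 = 9 / 2.474 = 3.638
S₃ = 3.638 × 3.011^0.3966 = 3.638 × 1.548 ≈ 5.633

5.63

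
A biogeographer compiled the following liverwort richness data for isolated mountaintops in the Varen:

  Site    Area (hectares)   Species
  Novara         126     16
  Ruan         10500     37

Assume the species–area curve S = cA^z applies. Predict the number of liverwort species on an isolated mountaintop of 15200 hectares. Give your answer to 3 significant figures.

z = ln(37/16) / ln(10500/126) = 0.8383 / 4.4228 = 0.1895
c = 16 / 126^0.1895 = 16 / 2.501 = 6.397
S₃ = 6.397 × 15200^0.1895 = 6.397 × 6.204 ≈ 39.69

39.7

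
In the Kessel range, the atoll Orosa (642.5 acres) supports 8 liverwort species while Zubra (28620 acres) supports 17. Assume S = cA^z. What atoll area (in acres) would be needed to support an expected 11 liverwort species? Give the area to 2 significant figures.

3200 acres

z = ln(17/8) / ln(28620/642.5) = 0.7538 / 3.7965 = 0.1985
c = 8 / 642.5^0.1985 = 8 / 3.61 = 2.216
A = (11/2.216)^(1/0.1985) ⇒ ln A = ln(4.964)/0.1985 = 8.0693
A = e^8.0693 ≈ 3195 acres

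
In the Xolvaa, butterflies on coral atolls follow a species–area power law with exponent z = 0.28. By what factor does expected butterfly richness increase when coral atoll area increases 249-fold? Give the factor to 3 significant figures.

4.69

S₂/S₁ = (A₂/A₁)^z = 249^0.28
ln(S₂/S₁) = 0.28 × ln 249 = 0.28 × 5.5175 = 1.5449
S₂/S₁ = e^1.5449 ≈ 4.687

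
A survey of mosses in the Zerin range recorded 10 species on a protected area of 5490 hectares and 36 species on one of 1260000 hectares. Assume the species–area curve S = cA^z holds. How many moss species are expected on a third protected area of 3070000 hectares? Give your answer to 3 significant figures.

44.4

z = ln(36/10) / ln(1260000/5490) = 1.2809 / 5.4359 = 0.2356
c = 10 / 5490^0.2356 = 10 / 7.607 = 1.315
S₃ = 1.315 × 3070000^0.2356 = 1.315 × 33.78 ≈ 44.41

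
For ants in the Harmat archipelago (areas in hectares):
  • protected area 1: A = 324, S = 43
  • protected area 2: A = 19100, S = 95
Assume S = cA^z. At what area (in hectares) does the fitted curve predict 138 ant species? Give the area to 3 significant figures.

130000 hectares

z = ln(95/43) / ln(19100/324) = 0.7927 / 4.0767 = 0.1944
c = 43 / 324^0.1944 = 43 / 3.077 = 13.97
A = (138/13.97)^(1/0.1944) ⇒ ln A = ln(9.876)/0.1944 = 11.7777
A = e^11.7777 ≈ 130314 hectares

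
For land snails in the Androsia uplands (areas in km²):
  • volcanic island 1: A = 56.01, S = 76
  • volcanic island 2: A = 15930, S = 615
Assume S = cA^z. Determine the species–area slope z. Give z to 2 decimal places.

Taking logs: ln S = ln c + z ln A, so z = (ln S₂ − ln S₁)/(ln A₂ − ln A₁).
z = ln(615/76) / ln(15930/56.01) = ln(8.092) / ln(284.4) = 2.0909 / 5.6504 = 0.3700

0.37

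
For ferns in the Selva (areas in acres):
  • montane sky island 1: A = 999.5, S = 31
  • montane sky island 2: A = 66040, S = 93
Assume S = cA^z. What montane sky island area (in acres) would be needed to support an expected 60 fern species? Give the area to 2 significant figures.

z = ln(93/31) / ln(66040/999.5) = 1.0986 / 4.1908 = 0.2622
c = 31 / 999.5^0.2622 = 31 / 6.115 = 5.07
A = (60/5.07)^(1/0.2622) ⇒ ln A = ln(11.84)/0.2622 = 9.4263
A = e^9.4263 ≈ 12410 acres

12000 acres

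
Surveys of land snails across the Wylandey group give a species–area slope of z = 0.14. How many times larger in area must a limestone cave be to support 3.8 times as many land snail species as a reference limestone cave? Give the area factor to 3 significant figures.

(A₂/A₁)^0.14 = 3.8, so A₂/A₁ = 3.8^(1/0.14) = 3.8^7.143
ln(A₂/A₁) = ln 3.8 / 0.14 = 1.3350 / 0.14 = 9.5357
A₂/A₁ = e^9.5357 ≈ 13846

13800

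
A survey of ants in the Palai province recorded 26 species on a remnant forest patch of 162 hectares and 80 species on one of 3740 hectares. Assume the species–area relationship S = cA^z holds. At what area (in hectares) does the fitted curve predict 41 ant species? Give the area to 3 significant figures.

578 hectares

z = ln(80/26) / ln(3740/162) = 1.1239 / 3.1392 = 0.3580
c = 26 / 162^0.3580 = 26 / 6.181 = 4.206
A = (41/4.206)^(1/0.3580) ⇒ ln A = ln(9.747)/0.3580 = 6.3598
A = e^6.3598 ≈ 578.1 hectares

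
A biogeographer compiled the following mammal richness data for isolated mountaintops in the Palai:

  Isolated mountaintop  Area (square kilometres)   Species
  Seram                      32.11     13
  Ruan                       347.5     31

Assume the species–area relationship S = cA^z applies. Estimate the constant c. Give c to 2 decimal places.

z = ln(S₂/S₁) / ln(A₂/A₁) = ln(31/13) / ln(347.5/32.11) = 0.8690 / 2.3816 = 0.3649
c = S₁ / A₁^z = 13 / 32.11^0.3649 = 13 / 3.546 = 3.666

3.67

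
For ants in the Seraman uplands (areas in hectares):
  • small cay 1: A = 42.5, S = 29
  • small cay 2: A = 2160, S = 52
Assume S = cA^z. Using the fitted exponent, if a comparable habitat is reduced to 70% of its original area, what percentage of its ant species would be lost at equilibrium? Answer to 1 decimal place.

z = ln(52/29) / ln(2160/42.5) = 0.5839 / 3.9284 = 0.1486
S_new/S_old = (A_new/A_old)^z = 0.7^0.1486 = exp(0.1486 × -0.3567) = 0.9484
Fraction lost = 1 − 0.9484 = 0.05164

5.2%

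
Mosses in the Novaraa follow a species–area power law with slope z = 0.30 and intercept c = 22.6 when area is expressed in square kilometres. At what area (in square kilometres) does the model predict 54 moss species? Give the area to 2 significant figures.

18 square kilometres

54 = 22.6 × A^0.3  ⇒  A^0.3 = 54/22.6 = 2.389
ln A = ln(2.389) / 0.3 = 0.8710 / 0.3 = 2.9034
A = e^2.9034 ≈ 18.24 square kilometres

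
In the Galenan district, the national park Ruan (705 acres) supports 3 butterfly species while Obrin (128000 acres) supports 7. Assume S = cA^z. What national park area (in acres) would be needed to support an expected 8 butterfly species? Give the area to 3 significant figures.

z = ln(7/3) / ln(128000/705) = 0.8473 / 5.2016 = 0.1629
c = 3 / 705^0.1629 = 3 / 2.91 = 1.031
A = (8/1.031)^(1/0.1629) ⇒ ln A = ln(7.761)/0.1629 = 12.5795
A = e^12.5795 ≈ 290552 acres

291000 acres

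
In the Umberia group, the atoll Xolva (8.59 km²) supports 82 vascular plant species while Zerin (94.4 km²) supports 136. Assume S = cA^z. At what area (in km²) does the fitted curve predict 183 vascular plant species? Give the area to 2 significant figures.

390 km²

z = ln(136/82) / ln(94.4/8.59) = 0.5059 / 2.3969 = 0.2111
c = 82 / 8.59^0.2111 = 82 / 1.575 = 52.08
A = (183/52.08)^(1/0.2111) ⇒ ln A = ln(3.514)/0.2111 = 5.9538
A = e^5.9538 ≈ 385.2 km²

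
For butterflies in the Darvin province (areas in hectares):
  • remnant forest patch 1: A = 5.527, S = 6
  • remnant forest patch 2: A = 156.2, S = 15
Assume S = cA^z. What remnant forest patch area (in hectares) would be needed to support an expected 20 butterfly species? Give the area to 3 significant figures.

z = ln(15/6) / ln(156.2/5.527) = 0.9163 / 3.3415 = 0.2742
c = 6 / 5.527^0.2742 = 6 / 1.598 = 3.754
A = (20/3.754)^(1/0.2742) ⇒ ln A = ln(5.327)/0.2742 = 6.1002
A = e^6.1002 ≈ 446 hectares

446 hectares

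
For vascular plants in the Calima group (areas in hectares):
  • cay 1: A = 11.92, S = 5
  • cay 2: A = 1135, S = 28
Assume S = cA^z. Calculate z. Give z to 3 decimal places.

0.378

Taking logs: ln S = ln c + z ln A, so z = (ln S₂ − ln S₁)/(ln A₂ − ln A₁).
z = ln(28/5) / ln(1135/11.92) = ln(5.6) / ln(95.22) = 1.7228 / 4.5562 = 0.3781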